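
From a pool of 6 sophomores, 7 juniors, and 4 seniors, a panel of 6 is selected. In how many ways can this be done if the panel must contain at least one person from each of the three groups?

Unrestricted: C(17,6) = 12376 ways to pick any 6 of the 17.
Subtract selections that omit an entire group: no sophomores → C(11,6) = 462; no juniors → C(10,6) = 210; no seniors → C(13,6) = 1716.
Add back selections omitting two groups (i.e. drawn from a single group): C(6,6) + C(7,6) + C(4,6) = 8.
By inclusion–exclusion: 12376 − 2388 + 8 = 9996.

9996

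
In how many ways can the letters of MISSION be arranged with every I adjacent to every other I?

Treat the 2 copies of I as a single block. The multiset to arrange is then {II, M, N, O, S, S}, 6 items in all.
That gives (6)!/(2!) = 360 arrangements.

360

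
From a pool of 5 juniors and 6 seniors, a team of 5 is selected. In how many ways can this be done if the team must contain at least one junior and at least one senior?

With no constraint there are C(11,5) = 462 possible selections.
Selections missing a whole group: no juniors → C(6,5) = 6; no seniors → C(5,5) = 1.
Both groups omitted at once is impossible, so 462 − 7 = 455.

455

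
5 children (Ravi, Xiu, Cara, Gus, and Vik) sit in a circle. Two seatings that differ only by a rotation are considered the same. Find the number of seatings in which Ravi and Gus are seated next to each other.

12

Glue Ravi and Gus into a block (2 internal orders). Seating 4 units around a circle gives (3)! arrangements.
So 2 × (3)! = 2 × 6 = 12.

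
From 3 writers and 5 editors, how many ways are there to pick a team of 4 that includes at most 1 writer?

Split by how many writers are chosen (0 through 1).
Sum: C(3,0)·C(5,4) + C(3,1)·C(5,3) = 5 + 30 = 35.

35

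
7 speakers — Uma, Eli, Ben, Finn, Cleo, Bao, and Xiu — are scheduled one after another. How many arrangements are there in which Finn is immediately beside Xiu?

1440

Treat {Finn, Xiu} as a single unit. There are 6 units to order, and the pair itself can be ordered 2 ways.
That gives 2 × 6! = 2 × 720 = 1440.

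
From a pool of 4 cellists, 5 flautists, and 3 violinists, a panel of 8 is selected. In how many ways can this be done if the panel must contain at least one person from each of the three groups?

With no constraint there are C(12,8) = 495 possible selections.
Selections missing a whole group: no cellists → C(8,8) = 1; no flautists → C(7,8) = 0; no violinists → C(9,8) = 9.
Add back selections omitting two groups (i.e. drawn from a single group): C(4,8) + C(5,8) + C(3,8) = 0.
By inclusion–exclusion: 495 − 10 + 0 = 485.

485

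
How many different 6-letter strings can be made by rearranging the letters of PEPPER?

Letter multiplicities in PEPPER: E×2, P×3, R×1.
The number of distinct arrangements is 6!/(3!·2!) = 720/12 = 60.

60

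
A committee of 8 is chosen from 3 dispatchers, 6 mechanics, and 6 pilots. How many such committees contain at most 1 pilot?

Split by how many pilots are chosen (0 through 1).
Sum: C(6,0)·C(9,8) + C(6,1)·C(9,7) = 9 + 216 = 225.

225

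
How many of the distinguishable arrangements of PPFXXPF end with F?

60

Fix F in the last position and arrange the remaining 6 letters.
Those 6 letters have P appearing 3 times and X appearing twice, giving (6)!/(3!·2!) = 60.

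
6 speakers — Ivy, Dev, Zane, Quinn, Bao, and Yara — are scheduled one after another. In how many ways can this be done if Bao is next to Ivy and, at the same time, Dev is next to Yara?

96

Treat {Bao,Ivy} as one block (2 orders) and {Dev,Yara} as another (2 orders).
That leaves 4 units to arrange: 2 × 2 × 4! = 4 × 24 = 96.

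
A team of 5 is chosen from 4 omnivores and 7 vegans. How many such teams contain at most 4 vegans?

441

Split by how many vegans are chosen (0 through 4).
Sum: C(7,0)·C(4,5) + C(7,1)·C(4,4) + C(7,2)·C(4,3) + C(7,3)·C(4,2) + C(7,4)·C(4,1) = 0 + 7 + 84 + 210 + 140 = 441.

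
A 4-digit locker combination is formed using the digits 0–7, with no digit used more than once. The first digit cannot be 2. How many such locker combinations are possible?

The first digit has 8−1 = 7 choices (anything except 2).
The remaining 3 digits are filled from the other 7 symbols without repetition: 7 × 6 × 5 = 210.
Total: 7 × 210 = 1470.

1470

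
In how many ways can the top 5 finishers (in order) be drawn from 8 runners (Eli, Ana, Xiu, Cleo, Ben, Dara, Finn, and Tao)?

There are 8 choices for 1st place, 7 for 2nd, and so on down to 4 for position 5.
That gives 8 × 7 × 6 × 5 × 4 = 6720.

6720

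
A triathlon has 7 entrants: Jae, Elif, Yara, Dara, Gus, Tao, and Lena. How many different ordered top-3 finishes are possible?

This is an ordered selection of 3 from 7: P(7,3).
That gives 7 × 6 × 5 = 210.

210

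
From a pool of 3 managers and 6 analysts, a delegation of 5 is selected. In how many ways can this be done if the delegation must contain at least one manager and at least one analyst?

120

With no constraint there are C(9,5) = 126 possible selections.
Selections missing a whole group: no managers → C(6,5) = 6; no analysts → C(3,5) = 0.
Both groups omitted at once is impossible, so 126 − 6 = 120.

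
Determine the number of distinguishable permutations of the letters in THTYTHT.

Letter multiplicities in THTYTHT: H×2, T×4, Y×1.
Dividing 7! = 5040 by 4!·2! = 48 for the repeated letters gives 105.

105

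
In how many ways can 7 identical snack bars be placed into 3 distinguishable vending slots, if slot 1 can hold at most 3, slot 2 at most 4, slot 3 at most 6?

Ignoring the caps, the number of non-negative solutions to x_1+…+x_3 = 7 is C(9,2) = 36.
Subtract solutions that violate a single cap (substitute x_i' = x_i − (cap_i+1)): x_1 ≥ 4 gives C(5,2) = 10; x_2 ≥ 5 gives C(4,2) = 6; x_3 ≥ 7 gives C(2,2) = 1. Together 17.
No two caps can be exceeded simultaneously, so the pair terms are all 0.
By inclusion–exclusion the count is 36 − 17 + 0 = 19.

19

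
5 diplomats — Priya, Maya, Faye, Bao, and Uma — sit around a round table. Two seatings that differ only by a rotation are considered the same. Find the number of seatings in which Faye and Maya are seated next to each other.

Glue Faye and Maya into a block (2 internal orders). Seating 4 units around a circle gives (3)! arrangements.
So 2 × (3)! = 2 × 6 = 12.

12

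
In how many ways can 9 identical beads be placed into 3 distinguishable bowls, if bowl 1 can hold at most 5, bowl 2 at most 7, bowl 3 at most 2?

15

By stars and bars, unrestricted non-negative solutions to x_1+…+x_3 = 9 number C(9+2,2) = 55.
Subtract solutions that violate a single cap (substitute x_i' = x_i − (cap_i+1)): x_1 ≥ 6 gives C(5,2) = 10; x_2 ≥ 8 gives C(3,2) = 3; x_3 ≥ 3 gives C(8,2) = 28. Together 41.
Add back pairs where two caps are both exceeded: 0 + 1 + 0 = 1.
By inclusion–exclusion the count is 55 − 41 + 1 = 15.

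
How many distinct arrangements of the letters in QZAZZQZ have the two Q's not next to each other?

Total arrangements of QZAZZQZ: 7!/(4!·2!) = 105.
If the two Q's are adjacent, glue them into one block, leaving 6 items to arrange: (6)!/(4!) = 30 ways.
Hence 105 − 30 = 75.

75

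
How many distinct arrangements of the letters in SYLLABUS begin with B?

Fix B in the first position and arrange the remaining 7 letters.
Those 7 letters have L appearing twice and S appearing twice, giving (7)!/(2!·2!) = 1260.

1260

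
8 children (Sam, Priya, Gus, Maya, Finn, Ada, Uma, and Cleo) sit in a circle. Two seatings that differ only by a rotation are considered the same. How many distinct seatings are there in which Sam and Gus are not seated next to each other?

All circular seatings of 8 people number (7)! = 5040.
Seatings with Sam beside Gus: treat them as a block with 2 internal orders, giving 2 × (6)! = 1440.
Subtracting, 5040 − 1440 = 3600.

3600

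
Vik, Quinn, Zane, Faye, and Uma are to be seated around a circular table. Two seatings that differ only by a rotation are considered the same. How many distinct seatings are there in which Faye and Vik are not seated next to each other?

12

All circular seatings of 5 people number (4)! = 24.
Those with Faye next to Vik: fuse the pair into one unit and seat 4 units around a circle — 2·(3)! = 12.
Subtracting, 24 − 12 = 12.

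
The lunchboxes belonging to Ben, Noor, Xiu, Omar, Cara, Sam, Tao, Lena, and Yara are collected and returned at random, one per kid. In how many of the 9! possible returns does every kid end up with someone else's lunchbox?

133496

Count assignments avoiding every fixed point. For any j of the 9 kids fixed to their own lunchbox, the other 9−j can be arranged in (9−j)! ways.
By inclusion–exclusion this is Σ_{j=0}^{9} (−1)^j C(9,j)·(9−j)!.
Computing: 362880 − 362880 + 181440 − 60480 + 15120 − 3024 + 504 − 72 + 9 − 1 = 133496.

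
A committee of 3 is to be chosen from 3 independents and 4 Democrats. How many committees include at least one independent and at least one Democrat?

Unrestricted: C(7,3) = 35 ways to pick any 3 of the 7.
Subtract selections that omit an entire group: no independents → C(4,3) = 4; no Democrats → C(3,3) = 1.
Both groups omitted at once is impossible, so 35 − 5 = 30.

30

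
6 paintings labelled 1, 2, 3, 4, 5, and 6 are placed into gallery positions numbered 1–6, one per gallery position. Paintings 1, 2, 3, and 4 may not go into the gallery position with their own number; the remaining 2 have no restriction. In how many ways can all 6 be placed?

362

Let Aᵢ (for 1 ≤ i ≤ 4) be the placements that put painting i in its forbidden gallery position. Any j of these fix j positions, leaving (6−j)! ways to fill the rest, and there are C(4,j) ways to pick which j.
By inclusion–exclusion, the number of valid placements is Σ_{j=0}^{4} (−1)^j C(4,j)·(6−j)!.
Computing: 720 − 480 + 144 − 24 + 2 = 362.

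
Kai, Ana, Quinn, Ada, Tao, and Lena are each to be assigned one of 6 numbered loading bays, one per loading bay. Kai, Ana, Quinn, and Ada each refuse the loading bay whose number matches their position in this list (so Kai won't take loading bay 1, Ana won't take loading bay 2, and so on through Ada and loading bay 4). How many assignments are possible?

362

Let Aᵢ (for 1 ≤ i ≤ 4) be the placements that put person i in their forbidden loading bay. Any j of these fix j positions, leaving (6−j)! ways to fill the rest, and there are C(4,j) ways to pick which j.
By inclusion–exclusion, the number of valid placements is Σ_{j=0}^{4} (−1)^j C(4,j)·(6−j)!.
Computing: 720 − 480 + 144 − 24 + 2 = 362.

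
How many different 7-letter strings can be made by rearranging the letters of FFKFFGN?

FFKFFGN has 7 letters with F appearing 4 times.
Dividing 7! = 5040 by 4! = 24 for the repeated letters gives 210.

210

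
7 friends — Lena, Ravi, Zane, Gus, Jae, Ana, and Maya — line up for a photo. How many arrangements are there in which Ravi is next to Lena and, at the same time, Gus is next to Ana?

480

Treat {Ravi,Lena} as one block (2 orders) and {Gus,Ana} as another (2 orders).
That leaves 5 units to arrange: 2 × 2 × 5! = 4 × 120 = 480.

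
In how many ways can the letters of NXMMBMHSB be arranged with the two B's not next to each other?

Total arrangements of NXMMBMHSB: 9!/(3!·2!) = 30240.
Arrangements with the B's together: treat BB as one letter, giving (8)!/(3!) = 6720.
Subtracting, 30240 − 6720 = 23520 arrangements keep the B's apart.

23520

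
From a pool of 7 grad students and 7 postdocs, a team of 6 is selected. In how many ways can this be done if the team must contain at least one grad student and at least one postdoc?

2989

Unrestricted: C(14,6) = 3003 ways to pick any 6 of the 14.
Selections missing a whole group: no grad students → C(7,6) = 7; no postdocs → C(7,6) = 7.
Both groups omitted at once is impossible, so 3003 − 14 = 2989.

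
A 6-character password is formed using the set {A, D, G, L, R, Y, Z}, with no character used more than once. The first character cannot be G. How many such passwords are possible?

4320

The first character has 7−1 = 6 choices (anything except G).
The remaining 5 characters are filled from the other 6 symbols without repetition: 6 × 5 × 4 × 3 × 2 = 720.
Total: 6 × 720 = 4320.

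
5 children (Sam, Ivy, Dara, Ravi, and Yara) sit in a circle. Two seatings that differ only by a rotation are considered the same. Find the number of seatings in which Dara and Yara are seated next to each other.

12

Treat {Dara, Yara} as one unit (2 internal orders) and seat the resulting 4 units around the table: (3)! circular arrangements.
So 2 × (3)! = 2 × 6 = 12.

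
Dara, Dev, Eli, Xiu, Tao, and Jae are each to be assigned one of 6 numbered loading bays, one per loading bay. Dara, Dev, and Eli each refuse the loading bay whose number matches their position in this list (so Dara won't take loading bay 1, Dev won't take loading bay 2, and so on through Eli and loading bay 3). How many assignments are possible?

Let Aᵢ (for i ∈ {1, 2, 3}) be the placements that put person i in their forbidden loading bay. Any j of these fix j positions, leaving (6−j)! ways to fill the rest, and there are C(3,j) ways to pick which j.
By inclusion–exclusion, the number of valid placements is Σ_{j=0}^{3} (−1)^j C(3,j)·(6−j)!.
Computing: 720 − 360 + 72 − 6 = 426.

426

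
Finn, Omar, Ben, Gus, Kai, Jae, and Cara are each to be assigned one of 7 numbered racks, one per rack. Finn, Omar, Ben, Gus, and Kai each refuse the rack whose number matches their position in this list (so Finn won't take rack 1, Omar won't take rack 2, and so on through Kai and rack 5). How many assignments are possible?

2428

Let Aᵢ (for 1 ≤ i ≤ 5) be the placements that put person i in their forbidden rack. Any j of these fix j positions, leaving (7−j)! ways to fill the rest, and there are C(5,j) ways to pick which j.
By inclusion–exclusion, the number of valid placements is Σ_{j=0}^{5} (−1)^j C(5,j)·(7−j)!.
Computing: 5040 − 3600 + 1200 − 240 + 30 − 2 = 2428.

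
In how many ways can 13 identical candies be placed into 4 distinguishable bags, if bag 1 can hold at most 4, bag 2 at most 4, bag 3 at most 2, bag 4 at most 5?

By stars and bars, unrestricted non-negative solutions to x_1+…+x_4 = 13 number C(13+3,3) = 560.
Subtract solutions that violate a single cap (substitute x_i' = x_i − (cap_i+1)): x_1 ≥ 5 gives C(11,3) = 165; x_2 ≥ 5 gives C(11,3) = 165; x_3 ≥ 3 gives C(13,3) = 286; x_4 ≥ 6 gives C(10,3) = 120. Together 736.
Add back pairs where two caps are both exceeded: 20 + 56 + 10 + 56 + 10 + 35 = 187.
Subtract triples: 1 + 0 + 0 + 0 = 1.
By inclusion–exclusion the count is 560 − 736 + 187 − 1 = 10.

10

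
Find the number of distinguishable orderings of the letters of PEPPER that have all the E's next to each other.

20

Treat the 2 copies of E as a single block. The multiset to arrange is then {EE, P, P, P, R}, 5 items in all.
That gives (5)!/(3!) = 20 arrangements.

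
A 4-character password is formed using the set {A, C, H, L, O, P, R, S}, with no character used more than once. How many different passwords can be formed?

1680

This is a permutation of 4 out of 8: P(8,4) = 8!/4!.
8 × 7 × 6 × 5 = 1680.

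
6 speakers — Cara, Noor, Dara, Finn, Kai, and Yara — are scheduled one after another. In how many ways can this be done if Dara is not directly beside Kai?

Of the 6! = 720 arrangements, those with Dara and Kai adjacent number 2 × 5! = 240 (treat the pair as a block with 2 internal orders).
Complementary counting: 720 − 240 = 480.

480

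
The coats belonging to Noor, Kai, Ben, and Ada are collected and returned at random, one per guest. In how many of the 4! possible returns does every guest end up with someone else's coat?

This is the derangement count D_4: permutations of 4 items with no fixed point.
By inclusion–exclusion this is Σ_{j=0}^{4} (−1)^j C(4,j)·(4−j)!.
Computing: 24 − 24 + 12 − 4 + 1 = 9.

9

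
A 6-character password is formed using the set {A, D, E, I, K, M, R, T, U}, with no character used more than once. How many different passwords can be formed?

This is a permutation of 6 out of 9: P(9,6) = 9!/3!.
9 × 8 × 7 × 6 × 5 × 4 = 60480.

60480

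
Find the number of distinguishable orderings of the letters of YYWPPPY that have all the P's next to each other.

Treat the 3 copies of P as a single block. The multiset to arrange is then {PPP, W, Y, Y, Y}, 5 items in all.
That gives (5)!/(3!) = 20 arrangements.

20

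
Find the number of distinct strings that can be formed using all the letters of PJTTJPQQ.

PJTTJPQQ has 8 letters with J appearing twice, P appearing twice, Q appearing twice, and T appearing twice.
Dividing 8! = 40320 by 2!·2!·2!·2! = 16 for the repeated letters gives 2520.

2520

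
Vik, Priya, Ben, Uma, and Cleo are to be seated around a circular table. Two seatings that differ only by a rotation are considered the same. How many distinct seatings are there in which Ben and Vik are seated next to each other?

12

Glue Ben and Vik into a block (2 internal orders). Seating 4 units around a circle gives (3)! arrangements.
So 2 × (3)! = 2 × 6 = 12.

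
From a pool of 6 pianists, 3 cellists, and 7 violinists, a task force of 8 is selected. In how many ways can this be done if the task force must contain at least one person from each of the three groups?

11529

Total 8-person selections from all 16: C(16,8) = 12870.
Selections missing a whole group: no pianists → C(10,8) = 45; no cellists → C(13,8) = 1287; no violinists → C(9,8) = 9.
Add back selections omitting two groups (i.e. drawn from a single group): C(6,8) + C(3,8) + C(7,8) = 0.
By inclusion–exclusion: 12870 − 1341 + 0 = 11529.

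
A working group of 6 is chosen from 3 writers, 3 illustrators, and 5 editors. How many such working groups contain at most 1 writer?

196

Split by how many writers are chosen (0 through 1).
Sum: C(3,0)·C(8,6) + C(3,1)·C(8,5) = 28 + 168 = 196.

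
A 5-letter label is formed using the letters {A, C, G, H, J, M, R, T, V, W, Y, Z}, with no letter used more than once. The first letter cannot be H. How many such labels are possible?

87120

The first letter has 12−1 = 11 choices (anything except H).
The remaining 4 letters are filled from the other 11 symbols without repetition: 11 × 10 × 9 × 8 = 7920.
Total: 11 × 7920 = 87120.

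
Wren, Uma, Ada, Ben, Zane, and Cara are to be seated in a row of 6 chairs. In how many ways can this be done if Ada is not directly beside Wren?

There are 6! = 720 arrangements in all. If Ada and Wren are adjacent, merging them into one block gives 2·(5)! = 240 arrangements.
Complementary counting: 720 − 240 = 480.

480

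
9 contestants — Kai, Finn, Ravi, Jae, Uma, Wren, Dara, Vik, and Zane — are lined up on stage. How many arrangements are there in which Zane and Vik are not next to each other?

282240

There are 9! = 362880 arrangements in all. If Zane and Vik are adjacent, merging them into one block gives 2·(8)! = 80640 arrangements.
So 362880 − 80640 = 282240 arrangements keep them apart.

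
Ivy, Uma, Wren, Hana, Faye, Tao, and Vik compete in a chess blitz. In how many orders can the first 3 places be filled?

This is an ordered selection of 3 from 7: P(7,3).
That gives 7 × 6 × 5 = 210.

210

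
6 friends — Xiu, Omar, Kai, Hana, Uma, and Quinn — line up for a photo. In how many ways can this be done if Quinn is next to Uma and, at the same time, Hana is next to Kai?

Treat {Quinn,Uma} as one block (2 orders) and {Hana,Kai} as another (2 orders).
That leaves 4 units to arrange: 2 × 2 × 4! = 4 × 24 = 96.

96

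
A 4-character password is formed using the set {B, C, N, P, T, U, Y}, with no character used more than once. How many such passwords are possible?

840

Choose and order 4 of the 7 symbols: the first character has 7 options, the next 6, then 5, 4.
That product is 7 × 6 × 5 × 4 = 840.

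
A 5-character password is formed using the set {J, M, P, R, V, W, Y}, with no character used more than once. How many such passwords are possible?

This is a permutation of 5 out of 7: P(7,5) = 7!/2!.
That product is 7 × 6 × 5 × 4 × 3 = 2520.

2520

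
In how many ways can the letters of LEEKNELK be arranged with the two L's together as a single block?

Treat the 2 copies of L as a single block. The multiset to arrange is then {LL, E, E, E, K, K, N}, 7 items in all.
That gives (7)!/(3!·2!) = 420 arrangements.

420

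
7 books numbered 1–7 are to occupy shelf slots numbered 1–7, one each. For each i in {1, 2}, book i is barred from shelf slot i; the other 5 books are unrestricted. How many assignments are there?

Let Aᵢ (for i ∈ {1, 2}) be the placements that put book i in its forbidden shelf slot. Any j of these fix j positions, leaving (7−j)! ways to fill the rest, and there are C(2,j) ways to pick which j.
By inclusion–exclusion, the number of valid placements is Σ_{j=0}^{2} (−1)^j C(2,j)·(7−j)!.
Computing: 5040 − 1440 + 120 = 3720.

3720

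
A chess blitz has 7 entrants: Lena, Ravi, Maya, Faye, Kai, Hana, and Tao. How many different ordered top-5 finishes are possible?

2520

This is an ordered selection of 5 from 7: P(7,5).
That gives 7 × 6 × 5 × 4 × 3 = 2520.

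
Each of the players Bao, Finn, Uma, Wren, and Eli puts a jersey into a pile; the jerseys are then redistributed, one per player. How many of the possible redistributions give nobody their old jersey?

Let Aᵢ be the assignments in which player i gets their old jersey. We want the size of the complement of A₁∪…∪A_5.
By inclusion–exclusion this is Σ_{j=0}^{5} (−1)^j C(5,j)·(5−j)!.
Computing: 120 − 120 + 60 − 20 + 5 − 1 = 44.

44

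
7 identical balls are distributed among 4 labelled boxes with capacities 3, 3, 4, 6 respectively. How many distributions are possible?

69

Ignoring the caps, the number of non-negative solutions to x_1+…+x_4 = 7 is C(10,3) = 120.
Subtract solutions that violate a single cap (substitute x_i' = x_i − (cap_i+1)): x_1 ≥ 4 gives C(6,3) = 20; x_2 ≥ 4 gives C(6,3) = 20; x_3 ≥ 5 gives C(5,3) = 10; x_4 ≥ 7 gives C(3,3) = 1. Together 51.
No two caps can be exceeded simultaneously, so the pair terms are all 0.
By inclusion–exclusion the count is 120 − 51 + 0 = 69.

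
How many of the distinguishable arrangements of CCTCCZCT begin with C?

105

Fix C in the first position and arrange the remaining 7 letters.
Those 7 letters have C appearing 4 times and T appearing twice, giving (7)!/(4!·2!) = 105.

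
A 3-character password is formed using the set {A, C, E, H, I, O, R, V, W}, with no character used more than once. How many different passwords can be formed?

Choose and order 3 of the 9 symbols: the first character has 9 options, the next 8, then 7.
That product is 9 × 8 × 7 = 504.

504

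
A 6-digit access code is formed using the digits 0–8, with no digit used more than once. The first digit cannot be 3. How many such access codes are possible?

53760

The first digit has 9−1 = 8 choices (anything except 3).
The remaining 5 digits are filled from the other 8 symbols without repetition: 8 × 7 × 6 × 5 × 4 = 6720.
Total: 8 × 6720 = 53760.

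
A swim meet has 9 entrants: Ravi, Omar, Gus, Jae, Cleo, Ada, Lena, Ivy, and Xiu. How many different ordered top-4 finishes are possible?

3024

This is an ordered selection of 4 from 9: P(9,4).
That gives 9 × 8 × 7 × 6 = 3024.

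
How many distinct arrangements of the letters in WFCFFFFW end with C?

With the last slot taken by C, it remains to arrange the other 7 letters (WFFFFFW).
Those 7 letters have F appearing 5 times and W appearing twice, giving (7)!/(5!·2!) = 21.

21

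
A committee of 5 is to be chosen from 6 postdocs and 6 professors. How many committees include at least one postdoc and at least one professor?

780

With no constraint there are C(12,5) = 792 possible selections.
Subtract selections that omit an entire group: no postdocs → C(6,5) = 6; no professors → C(6,5) = 6.
Both groups omitted at once is impossible, so 792 − 12 = 780.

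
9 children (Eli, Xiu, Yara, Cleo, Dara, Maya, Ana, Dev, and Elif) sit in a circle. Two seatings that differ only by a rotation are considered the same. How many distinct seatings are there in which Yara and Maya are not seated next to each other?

30240

Without the restriction there are (8)! = 40320 seatings.
Seatings with Yara beside Maya: treat them as a block with 2 internal orders, giving 2 × (7)! = 10080.
Subtracting, 40320 − 10080 = 30240.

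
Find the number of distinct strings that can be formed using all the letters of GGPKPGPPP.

Letter multiplicities in GGPKPGPPP: G×3, K×1, P×5.
The number of distinct arrangements is 9!/(5!·3!) = 362880/720 = 504.

504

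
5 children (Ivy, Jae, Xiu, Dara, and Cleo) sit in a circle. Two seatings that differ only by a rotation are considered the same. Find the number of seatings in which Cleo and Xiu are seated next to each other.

12

Treat {Cleo, Xiu} as one unit (2 internal orders) and seat the resulting 4 units around the table: (3)! circular arrangements.
So 2 × (3)! = 2 × 6 = 12.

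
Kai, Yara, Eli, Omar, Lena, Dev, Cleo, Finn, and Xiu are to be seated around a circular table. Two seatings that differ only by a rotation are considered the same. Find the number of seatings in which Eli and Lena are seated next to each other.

10080

Treat {Eli, Lena} as one unit (2 internal orders) and seat the resulting 8 units around the table: (7)! circular arrangements.
So 2 × (7)! = 2 × 5040 = 10080.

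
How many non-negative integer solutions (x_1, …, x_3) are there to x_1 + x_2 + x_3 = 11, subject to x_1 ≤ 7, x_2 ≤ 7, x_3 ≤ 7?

By stars and bars, unrestricted non-negative solutions to x_1+…+x_3 = 11 number C(11+2,2) = 78.
Subtract solutions that violate a single cap (substitute x_i' = x_i − (cap_i+1)): x_1 ≥ 8 gives C(5,2) = 10; x_2 ≥ 8 gives C(5,2) = 10; x_3 ≥ 8 gives C(5,2) = 10. Together 30.
No two caps can be exceeded simultaneously, so the pair terms are all 0.
By inclusion–exclusion the count is 78 − 30 + 0 = 48.

48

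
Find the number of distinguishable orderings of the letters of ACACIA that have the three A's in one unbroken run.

Treat the 3 copies of A as a single block. The multiset to arrange is then {AAA, C, C, I}, 4 items in all.
That gives (4)!/(2!) = 12 arrangements.

12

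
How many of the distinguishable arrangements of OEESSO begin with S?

30

With the first slot taken by S, it remains to arrange the other 5 letters (OEESO).
Those 5 letters have E appearing twice and O appearing twice, giving (5)!/(2!·2!) = 30.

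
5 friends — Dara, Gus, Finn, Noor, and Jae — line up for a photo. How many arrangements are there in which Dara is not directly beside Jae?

There are 5! = 120 arrangements in all. If Dara and Jae are adjacent, merging them into one block gives 2·(4)! = 48 arrangements.
So 120 − 48 = 72 arrangements keep them apart.

72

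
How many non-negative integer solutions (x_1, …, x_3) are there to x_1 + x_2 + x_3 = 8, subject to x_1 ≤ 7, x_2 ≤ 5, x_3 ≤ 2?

17

By stars and bars, unrestricted non-negative solutions to x_1+…+x_3 = 8 number C(8+2,2) = 45.
Subtract solutions that violate a single cap (substitute x_i' = x_i − (cap_i+1)): x_1 ≥ 8 gives C(2,2) = 1; x_2 ≥ 6 gives C(4,2) = 6; x_3 ≥ 3 gives C(7,2) = 21. Together 28.
No two caps can be exceeded simultaneously, so the pair terms are all 0.
By inclusion–exclusion the count is 45 − 28 + 0 = 17.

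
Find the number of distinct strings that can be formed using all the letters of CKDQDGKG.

Letter multiplicities in CKDQDGKG: C×1, D×2, G×2, K×2, Q×1.
So there are 8! / (2!·2!·2!) = 5040 distinguishable arrangements.

5040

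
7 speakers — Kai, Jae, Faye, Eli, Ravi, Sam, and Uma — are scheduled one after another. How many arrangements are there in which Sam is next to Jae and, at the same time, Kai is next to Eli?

Treat {Sam,Jae} as one block (2 orders) and {Kai,Eli} as another (2 orders).
That leaves 5 units to arrange: 2 × 2 × 5! = 4 × 120 = 480.

480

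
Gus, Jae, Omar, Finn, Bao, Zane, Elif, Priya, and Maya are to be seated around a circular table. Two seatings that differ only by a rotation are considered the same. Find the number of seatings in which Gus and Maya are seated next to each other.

10080

Treat {Gus, Maya} as one unit (2 internal orders) and seat the resulting 8 units around the table: (7)! circular arrangements.
So 2 × (7)! = 2 × 5040 = 10080.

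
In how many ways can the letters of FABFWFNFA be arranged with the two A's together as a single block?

Treat the 2 copies of A as a single block. The multiset to arrange is then {AA, B, F, F, F, F, N, W}, 8 items in all.
That gives (8)!/(4!) = 1680 arrangements.

1680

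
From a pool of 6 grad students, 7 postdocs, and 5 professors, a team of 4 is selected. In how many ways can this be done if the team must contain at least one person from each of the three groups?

Total 4-person selections from all 18: C(18,4) = 3060.
Selections missing a whole group: no grad students → C(12,4) = 495; no postdocs → C(11,4) = 330; no professors → C(13,4) = 715.
Add back selections omitting two groups (i.e. drawn from a single group): C(6,4) + C(7,4) + C(5,4) = 55.
By inclusion–exclusion: 3060 − 1540 + 55 = 1575.

1575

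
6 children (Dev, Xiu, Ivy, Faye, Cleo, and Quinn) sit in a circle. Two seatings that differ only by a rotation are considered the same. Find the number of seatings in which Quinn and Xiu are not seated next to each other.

Without the restriction there are (5)! = 120 seatings.
Seatings with Quinn beside Xiu: treat them as a block with 2 internal orders, giving 2 × (4)! = 48.
Subtracting, 120 − 48 = 72.

72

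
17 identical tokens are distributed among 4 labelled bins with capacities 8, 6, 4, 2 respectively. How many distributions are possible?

Ignoring the caps, the number of non-negative solutions to x_1+…+x_4 = 17 is C(20,3) = 1140.
Subtract solutions that violate a single cap (substitute x_i' = x_i − (cap_i+1)): x_1 ≥ 9 gives C(11,3) = 165; x_2 ≥ 7 gives C(13,3) = 286; x_3 ≥ 5 gives C(15,3) = 455; x_4 ≥ 3 gives C(17,3) = 680. Together 1586.
Add back pairs where two caps are both exceeded: 4 + 20 + 56 + 56 + 120 + 220 = 476.
Subtract triples: 0 + 0 + 1 + 10 = 11.
By inclusion–exclusion the count is 1140 − 1586 + 476 − 11 = 19.

19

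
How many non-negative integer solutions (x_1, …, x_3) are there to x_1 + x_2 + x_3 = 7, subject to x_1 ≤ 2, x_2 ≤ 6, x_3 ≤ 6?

19

Ignoring the caps, the number of non-negative solutions to x_1+…+x_3 = 7 is C(9,2) = 36.
Subtract solutions that violate a single cap (substitute x_i' = x_i − (cap_i+1)): x_1 ≥ 3 gives C(6,2) = 15; x_2 ≥ 7 gives C(2,2) = 1; x_3 ≥ 7 gives C(2,2) = 1. Together 17.
No two caps can be exceeded simultaneously, so the pair terms are all 0.
By inclusion–exclusion the count is 36 − 17 + 0 = 19.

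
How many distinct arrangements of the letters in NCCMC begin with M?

4

Fix M in the first position and arrange the remaining 4 letters.
Those 4 letters have C appearing 3 times, giving (4)!/(3!) = 4.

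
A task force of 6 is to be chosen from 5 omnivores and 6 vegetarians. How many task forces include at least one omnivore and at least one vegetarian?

461

With no constraint there are C(11,6) = 462 possible selections.
Selections missing a whole group: no omnivores → C(6,6) = 1; no vegetarians → C(5,6) = 0.
Both groups omitted at once is impossible, so 462 − 1 = 461.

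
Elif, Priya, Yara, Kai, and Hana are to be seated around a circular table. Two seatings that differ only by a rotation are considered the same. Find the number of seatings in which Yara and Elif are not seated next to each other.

12

Without the restriction there are (4)! = 24 seatings.
Seatings with Yara beside Elif: treat them as a block with 2 internal orders, giving 2 × (3)! = 12.
Subtracting, 24 − 12 = 12.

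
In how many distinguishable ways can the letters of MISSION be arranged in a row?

The 7 letters of MISSION have repeats: I appearing twice and S appearing twice.
The number of distinct arrangements is 7!/(2!·2!) = 5040/4 = 1260.

1260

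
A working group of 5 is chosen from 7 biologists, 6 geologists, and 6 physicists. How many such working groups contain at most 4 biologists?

Split by how many biologists are chosen (0 through 4).
Sum: C(7,0)·C(12,5) + C(7,1)·C(12,4) + C(7,2)·C(12,3) + C(7,3)·C(12,2) + C(7,4)·C(12,1) = 792 + 3465 + 4620 + 2310 + 420 = 11607.

11607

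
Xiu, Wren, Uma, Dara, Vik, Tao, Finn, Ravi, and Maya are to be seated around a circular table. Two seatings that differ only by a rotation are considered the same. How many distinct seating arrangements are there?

Around a circle, 9 distinct people have 9!/9 = (8)! = 40320 rotationally distinct seatings.

40320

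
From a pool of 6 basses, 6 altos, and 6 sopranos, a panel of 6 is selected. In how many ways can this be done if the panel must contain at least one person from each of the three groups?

15795

With no constraint there are C(18,6) = 18564 possible selections.
Selections missing a whole group: no basses → C(12,6) = 924; no altos → C(12,6) = 924; no sopranos → C(12,6) = 924.
Add back selections omitting two groups (i.e. drawn from a single group): C(6,6) + C(6,6) + C(6,6) = 3.
By inclusion–exclusion: 18564 − 2772 + 3 = 15795.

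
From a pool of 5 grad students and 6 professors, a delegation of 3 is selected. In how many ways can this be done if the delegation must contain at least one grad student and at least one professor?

With no constraint there are C(11,3) = 165 possible selections.
Selections missing a whole group: no grad students → C(6,3) = 20; no professors → C(5,3) = 10.
Both groups omitted at once is impossible, so 165 − 30 = 135.

135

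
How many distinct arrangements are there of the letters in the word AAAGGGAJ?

The 8 letters of AAAGGGAJ have repeats: A appearing 4 times and G appearing 3 times.
Dividing 8! = 40320 by 4!·3! = 144 for the repeated letters gives 280.

280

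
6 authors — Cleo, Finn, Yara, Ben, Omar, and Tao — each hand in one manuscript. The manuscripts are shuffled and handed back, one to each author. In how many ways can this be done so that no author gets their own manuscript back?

Count assignments avoiding every fixed point. For any j of the 6 authors fixed to their own manuscript, the other 6−j can be arranged in (6−j)! ways.
By inclusion–exclusion this is Σ_{j=0}^{6} (−1)^j C(6,j)·(6−j)!.
Computing: 720 − 720 + 360 − 120 + 30 − 6 + 1 = 265.

265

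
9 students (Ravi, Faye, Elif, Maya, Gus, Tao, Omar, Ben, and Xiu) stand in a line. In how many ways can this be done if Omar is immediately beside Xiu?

Glue Omar and Xiu into one block (2 internal orders), leaving 8 units to arrange in a row.
That gives 2 × 8! = 2 × 40320 = 80640.

80640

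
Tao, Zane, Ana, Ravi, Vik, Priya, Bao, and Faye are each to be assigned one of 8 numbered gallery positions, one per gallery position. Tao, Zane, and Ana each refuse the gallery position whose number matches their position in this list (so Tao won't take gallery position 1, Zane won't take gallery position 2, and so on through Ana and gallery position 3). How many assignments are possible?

Let Aᵢ (for i ∈ {1, 2, 3}) be the placements that put person i in their forbidden gallery position. Any j of these fix j positions, leaving (8−j)! ways to fill the rest, and there are C(3,j) ways to pick which j.
By inclusion–exclusion, the number of valid placements is Σ_{j=0}^{3} (−1)^j C(3,j)·(8−j)!.
Computing: 40320 − 15120 + 2160 − 120 = 27240.

27240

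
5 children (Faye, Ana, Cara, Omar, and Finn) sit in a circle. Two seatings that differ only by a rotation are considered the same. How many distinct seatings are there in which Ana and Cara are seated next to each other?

12

Treat {Ana, Cara} as one unit (2 internal orders) and seat the resulting 4 units around the table: (3)! circular arrangements.
So 2 × (3)! = 2 × 6 = 12.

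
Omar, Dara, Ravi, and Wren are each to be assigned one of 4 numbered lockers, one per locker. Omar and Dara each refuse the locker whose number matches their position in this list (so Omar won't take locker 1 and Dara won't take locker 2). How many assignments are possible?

14

Let Aᵢ (for i ∈ {1, 2}) be the placements that put person i in their forbidden locker. Any j of these fix j positions, leaving (4−j)! ways to fill the rest, and there are C(2,j) ways to pick which j.
By inclusion–exclusion, the number of valid placements is Σ_{j=0}^{2} (−1)^j C(2,j)·(4−j)!.
Computing: 24 − 12 + 2 = 14.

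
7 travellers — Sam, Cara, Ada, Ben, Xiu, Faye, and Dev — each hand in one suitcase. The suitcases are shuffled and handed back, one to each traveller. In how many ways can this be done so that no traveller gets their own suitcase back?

Let Aᵢ be the assignments in which traveller i gets their own suitcase. We want the size of the complement of A₁∪…∪A_7.
By inclusion–exclusion this is Σ_{j=0}^{7} (−1)^j C(7,j)·(7−j)!.
Computing: 5040 − 5040 + 2520 − 840 + 210 − 42 + 7 − 1 = 1854.

1854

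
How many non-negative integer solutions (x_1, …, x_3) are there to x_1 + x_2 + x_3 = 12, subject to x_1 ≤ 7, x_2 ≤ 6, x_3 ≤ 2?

By stars and bars, unrestricted non-negative solutions to x_1+…+x_3 = 12 number C(12+2,2) = 91.
Subtract solutions that violate a single cap (substitute x_i' = x_i − (cap_i+1)): x_1 ≥ 8 gives C(6,2) = 15; x_2 ≥ 7 gives C(7,2) = 21; x_3 ≥ 3 gives C(11,2) = 55. Together 91.
Add back pairs where two caps are both exceeded: 0 + 3 + 6 = 9.
By inclusion–exclusion the count is 91 − 91 + 9 = 9.

9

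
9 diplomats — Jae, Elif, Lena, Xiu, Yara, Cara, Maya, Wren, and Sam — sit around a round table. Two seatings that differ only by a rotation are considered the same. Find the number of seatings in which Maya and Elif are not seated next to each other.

Without the restriction there are (8)! = 40320 seatings.
Those with Maya next to Elif: fuse the pair into one unit and seat 8 units around a circle — 2·(7)! = 10080.
Subtracting, 40320 − 10080 = 30240.

30240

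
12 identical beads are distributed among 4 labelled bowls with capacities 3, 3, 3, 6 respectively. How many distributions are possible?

20

By stars and bars, unrestricted non-negative solutions to x_1+…+x_4 = 12 number C(12+3,3) = 455.
Subtract solutions that violate a single cap (substitute x_i' = x_i − (cap_i+1)): x_1 ≥ 4 gives C(11,3) = 165; x_2 ≥ 4 gives C(11,3) = 165; x_3 ≥ 4 gives C(11,3) = 165; x_4 ≥ 7 gives C(8,3) = 56. Together 551.
Add back pairs where two caps are both exceeded: 35 + 35 + 4 + 35 + 4 + 4 = 117.
Subtract triples: 1 + 0 + 0 + 0 = 1.
By inclusion–exclusion the count is 455 − 551 + 117 − 1 = 20.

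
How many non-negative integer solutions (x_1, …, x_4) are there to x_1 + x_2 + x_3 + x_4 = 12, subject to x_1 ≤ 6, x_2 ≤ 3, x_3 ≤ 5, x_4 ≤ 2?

30

Ignoring the caps, the number of non-negative solutions to x_1+…+x_4 = 12 is C(15,3) = 455.
Subtract solutions that violate a single cap (substitute x_i' = x_i − (cap_i+1)): x_1 ≥ 7 gives C(8,3) = 56; x_2 ≥ 4 gives C(11,3) = 165; x_3 ≥ 6 gives C(9,3) = 84; x_4 ≥ 3 gives C(12,3) = 220. Together 525.
Add back pairs where two caps are both exceeded: 4 + 0 + 10 + 10 + 56 + 20 = 100.
By inclusion–exclusion the count is 455 − 525 + 100 = 30.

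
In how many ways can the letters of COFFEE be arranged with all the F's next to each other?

60

Treat the 2 copies of F as a single block. The multiset to arrange is then {FF, C, E, E, O}, 5 items in all.
That gives (5)!/(2!) = 60 arrangements.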